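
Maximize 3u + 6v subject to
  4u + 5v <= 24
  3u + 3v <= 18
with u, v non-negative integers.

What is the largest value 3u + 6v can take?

27

Relaxing integrality, the LP optimum is 28.80 at (u,v) = (0, 4.8), which is not an integer point.
(u,v)=(1,4): 4·1+5·4=24≤24, 3·1+3·4=15≤18, objective 27.
(u,v)=(0,4): 4·0+5·4=20≤24, 3·0+3·4=12≤18, objective 24.
(u,v)=(2,3): 4·2+5·3=23≤24, 3·2+3·3=15≤18, objective 24.
(u,v)=(1,3): 4·1+5·3=19≤24, 3·1+3·3=12≤18, objective 21.
The best lattice point is (1,4), giving 27.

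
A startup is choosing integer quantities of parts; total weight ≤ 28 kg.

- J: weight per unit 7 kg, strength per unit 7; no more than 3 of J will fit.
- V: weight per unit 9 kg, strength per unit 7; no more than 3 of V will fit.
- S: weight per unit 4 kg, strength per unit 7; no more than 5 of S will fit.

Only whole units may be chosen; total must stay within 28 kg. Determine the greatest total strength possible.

1×J and 5×S: weight 27 ≤ 28, strength 1·7 + 5·7 = 42.
5×S: weight 20 ≤ 28, strength 5·7 = 35.
Best is 42.

42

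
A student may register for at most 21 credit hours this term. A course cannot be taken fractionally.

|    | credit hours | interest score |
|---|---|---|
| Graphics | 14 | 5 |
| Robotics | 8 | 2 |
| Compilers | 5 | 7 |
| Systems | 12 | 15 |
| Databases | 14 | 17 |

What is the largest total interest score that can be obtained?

24

Compilers + Systems: credit hours 5 + 12 = 17 ≤ 21, interest score 7 + 15 = 22.
Databases: credit hours 14 ≤ 21, interest score 17.
Compilers + Databases: credit hours 5 + 14 = 19 ≤ 21, interest score 7 + 17 = 24.
Best is Compilers and Databases with total interest score 24.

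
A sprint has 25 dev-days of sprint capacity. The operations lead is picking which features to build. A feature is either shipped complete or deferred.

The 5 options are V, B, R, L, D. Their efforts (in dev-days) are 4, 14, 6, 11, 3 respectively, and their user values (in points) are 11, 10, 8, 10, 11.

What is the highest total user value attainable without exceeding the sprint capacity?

V + L + D: effort 4 + 11 + 3 = 18 ≤ 25, user value 11 + 10 + 11 = 32.
V + R + L + D: effort 4 + 6 + 11 + 3 = 24 ≤ 25, user value 11 + 8 + 10 + 11 = 40.
Best is V, R, L, and D with total user value 40.

40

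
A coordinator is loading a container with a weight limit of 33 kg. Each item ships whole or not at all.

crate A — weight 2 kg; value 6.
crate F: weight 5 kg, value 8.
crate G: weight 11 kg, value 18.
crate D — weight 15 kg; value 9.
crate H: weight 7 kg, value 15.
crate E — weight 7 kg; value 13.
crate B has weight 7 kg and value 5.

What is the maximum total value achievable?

Allowing fractional choices, the relaxed optimum would be about 60.7, but items are indivisible.
crate A + crate F + crate G + crate H + crate E: weight 2 + 5 + 11 + 7 + 7 = 32 ≤ 33, value 6 + 8 + 18 + 15 + 13 = 60.
crate F + crate G + crate H + crate E: weight 5 + 11 + 7 + 7 = 30 ≤ 33, value 8 + 18 + 15 + 13 = 54.
crate A + crate G + crate H + crate E: weight 2 + 11 + 7 + 7 = 27 ≤ 33, value 6 + 18 + 15 + 13 = 52.
Best is crate A, crate F, crate G, crate H, and crate E with total value 60.

60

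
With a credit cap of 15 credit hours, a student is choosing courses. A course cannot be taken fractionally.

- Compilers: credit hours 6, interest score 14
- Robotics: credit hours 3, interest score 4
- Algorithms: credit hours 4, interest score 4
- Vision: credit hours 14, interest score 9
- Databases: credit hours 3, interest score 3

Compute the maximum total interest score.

22

Take Compilers, Robotics, and Algorithms: credit hours 6 + 3 + 4 = 13 ≤ 15, interest score 14 + 4 + 4 = 22.
No other feasible combination does better.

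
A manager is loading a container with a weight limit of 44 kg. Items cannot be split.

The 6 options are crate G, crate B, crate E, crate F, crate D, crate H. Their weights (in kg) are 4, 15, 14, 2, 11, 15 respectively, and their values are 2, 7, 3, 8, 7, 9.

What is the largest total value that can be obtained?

This is an integer program with binary decision variables.
Allowing fractional choices, the relaxed optimum would be about 31.6, but items are indivisible.
crate E + crate F + crate D + crate H: weight 14 + 2 + 11 + 15 = 42 ≤ 44, value 3 + 8 + 7 + 9 = 27.
crate B + crate F + crate D + crate H: weight 15 + 2 + 11 + 15 = 43 ≤ 44, value 7 + 8 + 7 + 9 = 31.
Best is crate B, crate F, crate D, and crate H with total value 31.

31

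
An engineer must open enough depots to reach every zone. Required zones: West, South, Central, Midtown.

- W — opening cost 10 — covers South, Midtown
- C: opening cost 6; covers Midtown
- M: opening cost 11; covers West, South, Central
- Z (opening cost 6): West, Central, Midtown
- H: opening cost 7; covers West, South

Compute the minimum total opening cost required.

13

Choose Z and H: together they cover West, South, Central, Midtown — every zone.
Total opening cost: 6 + 7 = 13.
No cover costs less than 13.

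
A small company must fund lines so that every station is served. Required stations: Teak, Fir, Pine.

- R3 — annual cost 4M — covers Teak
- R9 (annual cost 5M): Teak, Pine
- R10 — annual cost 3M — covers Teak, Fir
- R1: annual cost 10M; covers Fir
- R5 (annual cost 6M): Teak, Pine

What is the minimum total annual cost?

8

Choose R9 and R10: together they cover Teak, Fir, Pine — every station.
Total annual cost: 5 + 3 = 8.
No cover costs less than 8.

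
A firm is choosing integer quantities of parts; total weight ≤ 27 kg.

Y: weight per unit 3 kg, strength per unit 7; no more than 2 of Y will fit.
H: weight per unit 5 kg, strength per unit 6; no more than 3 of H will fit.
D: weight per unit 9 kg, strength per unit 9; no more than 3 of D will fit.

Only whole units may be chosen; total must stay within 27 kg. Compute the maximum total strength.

This is a bounded integer knapsack.
Y has the best ratio (7/3); taking only Y gives at most 2×7 = 14 (stopped by the supply cap of 2).
Mixing does better — 2×Y, 2×H, and 1×D: weight 25 ≤ 27, strength 2·7 + 2·6 + 1·9 = 35.

35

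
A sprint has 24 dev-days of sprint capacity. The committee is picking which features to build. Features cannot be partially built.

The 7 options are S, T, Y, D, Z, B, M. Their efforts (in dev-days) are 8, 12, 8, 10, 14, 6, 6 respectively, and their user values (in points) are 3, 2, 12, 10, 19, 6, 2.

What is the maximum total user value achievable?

31

Treat it as a binary knapsack problem.
Y + D + B: effort 8 + 10 + 6 = 24 ≤ 24, user value 12 + 10 + 6 = 28.
D + Z: effort 10 + 14 = 24 ≤ 24, user value 10 + 19 = 29.
Y + Z: effort 8 + 14 = 22 ≤ 24, user value 12 + 19 = 31.
Best is Y and Z with total user value 31.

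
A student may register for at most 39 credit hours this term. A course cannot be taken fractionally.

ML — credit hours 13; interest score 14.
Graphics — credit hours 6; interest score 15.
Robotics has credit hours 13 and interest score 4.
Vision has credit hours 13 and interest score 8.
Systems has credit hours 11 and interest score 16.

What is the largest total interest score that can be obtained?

Allowing fractional choices, the relaxed optimum would be about 50.5, but courses are indivisible.
ML + Vision + Systems: credit hours 13 + 13 + 11 = 37 ≤ 39, interest score 14 + 8 + 16 = 38.
Graphics + Vision + Systems: credit hours 6 + 13 + 11 = 30 ≤ 39, interest score 15 + 8 + 16 = 39.
ML + Graphics + Systems: credit hours 13 + 6 + 11 = 30 ≤ 39, interest score 14 + 15 + 16 = 45.
Best is ML, Graphics, and Systems with total interest score 45.

45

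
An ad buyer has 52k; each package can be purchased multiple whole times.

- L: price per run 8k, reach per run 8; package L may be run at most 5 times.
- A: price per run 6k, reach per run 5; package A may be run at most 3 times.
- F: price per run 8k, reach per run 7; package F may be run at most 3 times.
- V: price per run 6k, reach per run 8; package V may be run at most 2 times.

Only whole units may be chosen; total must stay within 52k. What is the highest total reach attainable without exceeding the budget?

56

V has the best ratio (8/6); taking only V gives at most 2×8 = 16 (stopped by the supply cap of 2).
Mixing does better — 5×L and 2×V: price 52 ≤ 52, reach 5·8 + 2·8 = 56.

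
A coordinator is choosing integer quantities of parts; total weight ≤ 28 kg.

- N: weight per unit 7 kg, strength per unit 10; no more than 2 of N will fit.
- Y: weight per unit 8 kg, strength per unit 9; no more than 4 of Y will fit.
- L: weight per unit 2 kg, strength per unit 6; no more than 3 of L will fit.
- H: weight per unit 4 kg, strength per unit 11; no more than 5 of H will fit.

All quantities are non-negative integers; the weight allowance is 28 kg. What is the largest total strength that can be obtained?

73

This is a bounded integer knapsack.
L has the best ratio (6/2); taking only L gives at most 3×6 = 18 (stopped by the supply cap of 3).
Mixing does better — 3×L and 5×H: weight 26 ≤ 28, strength 3·6 + 5·11 = 73.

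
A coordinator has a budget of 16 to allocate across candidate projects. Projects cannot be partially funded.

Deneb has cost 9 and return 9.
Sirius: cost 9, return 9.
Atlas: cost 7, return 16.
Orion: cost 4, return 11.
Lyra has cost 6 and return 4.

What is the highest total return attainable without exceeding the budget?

Allowing fractional choices, the relaxed optimum would be about 32.0, but projects are indivisible.
Deneb + Atlas: cost 9 + 7 = 16 ≤ 16, return 9 + 16 = 25.
Atlas + Orion: cost 7 + 4 = 11 ≤ 16, return 16 + 11 = 27.
Sirius + Atlas: cost 9 + 7 = 16 ≤ 16, return 9 + 16 = 25.
Best is Atlas and Orion with total return 27.

27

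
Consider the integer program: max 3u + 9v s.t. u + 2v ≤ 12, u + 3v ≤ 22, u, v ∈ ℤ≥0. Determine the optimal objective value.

(u,v)=(0,6): 1·0+2·6=12≤12, 1·0+3·6=18≤22, objective 54.
(u,v)=(1,5): 1·1+2·5=11≤12, 1·1+3·5=16≤22, objective 48.
(u,v)=(0,5): 1·0+2·5=10≤12, 1·0+3·5=15≤22, objective 45.
Maximum is 54 at (u,v)=(0,6).

54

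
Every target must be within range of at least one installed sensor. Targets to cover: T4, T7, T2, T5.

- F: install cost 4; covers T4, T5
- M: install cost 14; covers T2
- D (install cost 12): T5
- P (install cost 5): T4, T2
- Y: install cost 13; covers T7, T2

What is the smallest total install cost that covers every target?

17

This is an integer covering problem.
The greedy cost-per-new-target heuristic would pick F, P, and Y for 22, but a cheaper cover exists.
Choose F and Y: together they cover T4, T7, T2, T5 — every target.
Total install cost: 4 + 13 = 17.
No cover costs less than 17.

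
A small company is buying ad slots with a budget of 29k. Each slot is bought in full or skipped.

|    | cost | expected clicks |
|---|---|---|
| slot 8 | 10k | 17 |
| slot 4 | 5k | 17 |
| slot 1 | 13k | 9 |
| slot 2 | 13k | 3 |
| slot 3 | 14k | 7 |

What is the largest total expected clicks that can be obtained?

slot 8 + slot 4 + slot 3: cost 10 + 5 + 14 = 29 ≤ 29, expected clicks 17 + 17 + 7 = 41.
slot 8 + slot 4 + slot 1: cost 10 + 5 + 13 = 28 ≤ 29, expected clicks 17 + 17 + 9 = 43.
Best is slot 8, slot 4, and slot 1 with total expected clicks 43.

43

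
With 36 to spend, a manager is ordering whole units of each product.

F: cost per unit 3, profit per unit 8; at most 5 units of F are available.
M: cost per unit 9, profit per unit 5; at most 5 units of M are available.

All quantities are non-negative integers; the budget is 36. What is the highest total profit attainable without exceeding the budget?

This is a bounded integer knapsack.
F has the best ratio (8/3); taking only F gives at most 5×8 = 40 (stopped by the supply cap of 5).
Mixing does better — 5×F and 2×M: cost 33 ≤ 36, profit 5·8 + 2·5 = 50.

50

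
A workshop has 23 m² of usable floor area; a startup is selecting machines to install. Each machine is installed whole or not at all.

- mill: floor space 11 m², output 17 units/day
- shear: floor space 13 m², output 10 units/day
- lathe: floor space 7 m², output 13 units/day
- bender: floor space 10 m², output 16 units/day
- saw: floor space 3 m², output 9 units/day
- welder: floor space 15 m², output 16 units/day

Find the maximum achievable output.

39

Take mill, lathe, and saw: floor space 11 + 7 + 3 = 21 ≤ 23, output 17 + 13 + 9 = 39.
No other feasible combination does better.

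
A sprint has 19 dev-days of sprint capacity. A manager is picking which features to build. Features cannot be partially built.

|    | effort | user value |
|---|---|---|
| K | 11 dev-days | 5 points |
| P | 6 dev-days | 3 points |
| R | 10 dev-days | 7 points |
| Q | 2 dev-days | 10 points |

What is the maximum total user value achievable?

Treat it as a binary knapsack problem.
Allowing fractional choices, the relaxed optimum would be about 20.5, but features are indivisible.
K + P + Q: effort 11 + 6 + 2 = 19 ≤ 19, user value 5 + 3 + 10 = 18.
P + R + Q: effort 6 + 10 + 2 = 18 ≤ 19, user value 3 + 7 + 10 = 20.
Best is P, R, and Q with total user value 20.

20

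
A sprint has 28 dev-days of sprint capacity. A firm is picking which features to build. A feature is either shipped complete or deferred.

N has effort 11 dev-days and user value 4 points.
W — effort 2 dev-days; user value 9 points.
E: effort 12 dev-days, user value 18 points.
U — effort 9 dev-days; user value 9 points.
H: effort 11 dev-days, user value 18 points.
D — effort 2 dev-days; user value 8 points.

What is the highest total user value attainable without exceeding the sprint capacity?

53

Allowing fractional choices, the relaxed optimum would be about 54.0, but features are indivisible.
W + E + H + D: effort 2 + 12 + 11 + 2 = 27 ≤ 28, user value 9 + 18 + 18 + 8 = 53.
W + E + H: effort 2 + 12 + 11 = 25 ≤ 28, user value 9 + 18 + 18 = 45.
Best is W, E, H, and D with total user value 53.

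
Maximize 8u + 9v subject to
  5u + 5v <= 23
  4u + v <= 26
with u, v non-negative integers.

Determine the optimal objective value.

36

Relaxing integrality, the LP optimum is 41.40 at (u,v) = (0, 4.6), which is not an integer point.
(u,v)=(0,4): 5·0+5·4=20≤23, 4·0+1·4=4≤26, objective 36.
(u,v)=(1,3): 5·1+5·3=20≤23, 4·1+1·3=7≤26, objective 35.
(u,v)=(0,3): 5·0+5·3=15≤23, 4·0+1·3=3≤26, objective 27.
Maximum is 36 at (u,v)=(0,4).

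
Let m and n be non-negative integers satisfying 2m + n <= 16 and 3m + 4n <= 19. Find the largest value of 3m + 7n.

Relaxing integrality, the LP optimum is 33.25 at (m,n) = (0, 4.75), which is not an integer point.
(m,n)=(1,4): 2·1+1·4=6≤16, 3·1+4·4=19≤19, objective 31.
(m,n)=(0,4): 2·0+1·4=4≤16, 3·0+4·4=16≤19, objective 28.
(m,n)=(2,3): 2·2+1·3=7≤16, 3·2+4·3=18≤19, objective 27.
The best lattice point is (1,4), giving 31.

31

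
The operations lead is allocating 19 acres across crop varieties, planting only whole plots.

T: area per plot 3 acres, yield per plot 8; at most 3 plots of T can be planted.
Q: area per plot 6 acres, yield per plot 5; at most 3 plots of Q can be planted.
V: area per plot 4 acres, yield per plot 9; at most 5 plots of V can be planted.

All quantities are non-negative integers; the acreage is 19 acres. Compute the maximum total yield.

Take 1×T and 4×V: area 19 ≤ 19, yield 1·8 + 4·9 = 44.
No other integer combination yields more.

44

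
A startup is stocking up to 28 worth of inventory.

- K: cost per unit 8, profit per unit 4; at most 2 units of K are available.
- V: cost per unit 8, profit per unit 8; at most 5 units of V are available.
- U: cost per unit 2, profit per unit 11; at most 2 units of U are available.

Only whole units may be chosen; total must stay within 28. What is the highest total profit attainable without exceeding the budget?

This is a bounded integer knapsack.
1×K, 2×V, and 2×U: cost 28 ≤ 28, profit 1·4 + 2·8 + 2·11 = 42.
3×V and 2×U: cost 28 ≤ 28, profit 3·8 + 2·11 = 46.
Best is 46.

46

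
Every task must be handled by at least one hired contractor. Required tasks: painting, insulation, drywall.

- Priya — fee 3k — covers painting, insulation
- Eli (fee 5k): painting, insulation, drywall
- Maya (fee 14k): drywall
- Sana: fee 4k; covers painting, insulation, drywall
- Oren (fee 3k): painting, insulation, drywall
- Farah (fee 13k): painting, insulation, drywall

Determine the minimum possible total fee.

This is an integer covering problem.
Oren alone covers painting, insulation, drywall — every task.
Total fee: 3.

3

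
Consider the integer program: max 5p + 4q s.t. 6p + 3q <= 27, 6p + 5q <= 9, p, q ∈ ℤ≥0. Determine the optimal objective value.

(p,q)=(1,0): 6·1+3·0=6≤27, 6·1+5·0=6≤9, objective 5.
(p,q)=(0,1): 6·0+3·1=3≤27, 6·0+5·1=5≤9, objective 4.
(p,q)=(0,0): 6·0+3·0=0≤27, 6·0+5·0=0≤9, objective 0.
Maximum is 5 at (p,q)=(1,0).

5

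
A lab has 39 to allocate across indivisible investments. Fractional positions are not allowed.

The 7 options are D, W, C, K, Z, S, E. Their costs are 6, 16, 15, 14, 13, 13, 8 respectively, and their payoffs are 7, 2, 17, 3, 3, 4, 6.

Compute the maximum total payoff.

Allowing fractional choices, the relaxed optimum would be about 33.1, but investments are indivisible.
D + C + E: cost 6 + 15 + 8 = 29 ≤ 39, payoff 7 + 17 + 6 = 30.
D + C + S: cost 6 + 15 + 13 = 34 ≤ 39, payoff 7 + 17 + 4 = 28.
Best is D, C, and E with total payoff 30.

30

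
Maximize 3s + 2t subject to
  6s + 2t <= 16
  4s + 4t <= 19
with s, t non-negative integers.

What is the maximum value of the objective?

10

Relaxing integrality, the LP optimum is 11.12 at (s,t) = (1.62, 3.12), which is not an integer point.
(s,t)=(2,2): 6·2+2·2=16≤16, 4·2+4·2=16≤19, objective 10.
(s,t)=(1,3): 6·1+2·3=12≤16, 4·1+4·3=16≤19, objective 9.
(s,t)=(0,4): 6·0+2·4=8≤16, 4·0+4·4=16≤19, objective 8.
The best lattice point is (2,2), giving 10.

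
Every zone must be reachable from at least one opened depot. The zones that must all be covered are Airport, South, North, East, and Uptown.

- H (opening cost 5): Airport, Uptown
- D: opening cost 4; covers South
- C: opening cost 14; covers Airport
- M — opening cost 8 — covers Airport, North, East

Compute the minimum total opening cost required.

17

Choose H, D, and M: together they cover Airport, South, North, East, Uptown — every zone.
Total opening cost: 5 + 4 + 8 = 17.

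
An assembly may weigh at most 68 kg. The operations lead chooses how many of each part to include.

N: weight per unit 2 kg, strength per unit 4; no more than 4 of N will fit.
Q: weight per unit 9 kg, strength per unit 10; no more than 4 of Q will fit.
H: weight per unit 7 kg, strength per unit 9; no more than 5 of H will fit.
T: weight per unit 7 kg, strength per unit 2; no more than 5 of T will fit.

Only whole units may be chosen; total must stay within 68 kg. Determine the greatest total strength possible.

87

N has the best ratio (4/2); taking only N gives at most 4×4 = 16 (stopped by the supply cap of 4).
Mixing does better — 3×N, 3×Q, and 5×H: weight 68 ≤ 68, strength 3·4 + 3·10 + 5·9 = 87.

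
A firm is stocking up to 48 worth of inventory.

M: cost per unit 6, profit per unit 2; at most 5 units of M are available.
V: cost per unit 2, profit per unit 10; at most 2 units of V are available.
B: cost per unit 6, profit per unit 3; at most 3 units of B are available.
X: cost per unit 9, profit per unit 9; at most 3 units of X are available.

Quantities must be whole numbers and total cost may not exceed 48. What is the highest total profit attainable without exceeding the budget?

This is a bounded integer knapsack.
1×M, 2×V, 1×B, and 3×X: cost 43 ≤ 48, profit 1·2 + 2·10 + 1·3 + 3·9 = 52.
2×V, 2×B, and 3×X: cost 43 ≤ 48, profit 2·10 + 2·3 + 3·9 = 53.
Best is 53.

53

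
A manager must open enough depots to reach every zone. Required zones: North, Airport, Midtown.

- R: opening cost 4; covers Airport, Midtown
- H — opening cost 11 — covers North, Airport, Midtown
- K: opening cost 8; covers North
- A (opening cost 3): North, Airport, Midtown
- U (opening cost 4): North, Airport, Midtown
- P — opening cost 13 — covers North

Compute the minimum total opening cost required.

A alone covers North, Airport, Midtown — every zone.
Total opening cost: 3.
No cover costs less than 3.

3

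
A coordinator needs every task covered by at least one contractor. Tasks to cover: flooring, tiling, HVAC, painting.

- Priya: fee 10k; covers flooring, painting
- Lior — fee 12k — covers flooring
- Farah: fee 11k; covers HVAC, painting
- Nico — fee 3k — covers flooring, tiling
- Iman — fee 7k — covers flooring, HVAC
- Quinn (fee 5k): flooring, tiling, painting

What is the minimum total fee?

12

The greedy cost-per-new-task heuristic would pick Nico, Quinn, and Iman for 15, but a cheaper cover exists.
Choose Iman and Quinn: together they cover flooring, tiling, HVAC, painting — every task.
Total fee: 7 + 5 = 12.
No cover costs less than 12.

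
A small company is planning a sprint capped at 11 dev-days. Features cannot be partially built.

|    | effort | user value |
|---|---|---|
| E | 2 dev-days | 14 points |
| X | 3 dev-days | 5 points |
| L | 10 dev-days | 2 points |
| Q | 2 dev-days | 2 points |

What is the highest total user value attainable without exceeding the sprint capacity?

21

Allowing fractional choices, the relaxed optimum would be about 21.8, but features are indivisible.
E + X + Q: effort 2 + 3 + 2 = 7 ≤ 11, user value 14 + 5 + 2 = 21.
E + X: effort 2 + 3 = 5 ≤ 11, user value 14 + 5 = 19.
E + Q: effort 2 + 2 = 4 ≤ 11, user value 14 + 2 = 16.
Best is E, X, and Q with total user value 21.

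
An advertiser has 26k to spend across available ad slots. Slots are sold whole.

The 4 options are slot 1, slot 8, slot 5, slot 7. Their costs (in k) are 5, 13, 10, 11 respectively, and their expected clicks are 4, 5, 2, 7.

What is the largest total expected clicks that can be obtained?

Take slot 1, slot 5, and slot 7: cost 5 + 10 + 11 = 26 ≤ 26, expected clicks 4 + 2 + 7 = 13.
No other feasible combination does better.

13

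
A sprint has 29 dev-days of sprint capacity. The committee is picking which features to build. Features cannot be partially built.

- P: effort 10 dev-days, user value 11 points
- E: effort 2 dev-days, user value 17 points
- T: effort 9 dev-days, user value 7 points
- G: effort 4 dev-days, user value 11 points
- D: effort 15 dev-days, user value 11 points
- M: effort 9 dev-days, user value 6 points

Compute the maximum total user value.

Take P, E, T, and G: effort 10 + 2 + 9 + 4 = 25 ≤ 29, user value 11 + 17 + 7 + 11 = 46.
No other feasible combination does better.

46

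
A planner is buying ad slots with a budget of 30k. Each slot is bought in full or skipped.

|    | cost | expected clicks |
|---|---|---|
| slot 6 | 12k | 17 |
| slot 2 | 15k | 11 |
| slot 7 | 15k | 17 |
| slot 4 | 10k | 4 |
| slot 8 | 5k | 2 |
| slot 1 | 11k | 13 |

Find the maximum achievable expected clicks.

34

Take slot 6 and slot 7: cost 12 + 15 = 27 ≤ 30, expected clicks 17 + 17 = 34.
No other feasible combination does better.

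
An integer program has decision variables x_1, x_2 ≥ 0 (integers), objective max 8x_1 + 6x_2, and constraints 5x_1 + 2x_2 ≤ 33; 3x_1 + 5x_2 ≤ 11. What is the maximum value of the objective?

Relaxing integrality, the LP optimum is 29.33 at (x_1,x_2) = (3.67, 0), which is not an integer point.
(x_1,x_2)=(3,0): 5·3+2·0=15≤33, 3·3+5·0=9≤11, objective 24.
(x_1,x_2)=(2,1): 5·2+2·1=12≤33, 3·2+5·1=11≤11, objective 22.
(x_1,x_2)=(2,0): 5·2+2·0=10≤33, 3·2+5·0=6≤11, objective 16.
No feasible integer point exceeds 24.

24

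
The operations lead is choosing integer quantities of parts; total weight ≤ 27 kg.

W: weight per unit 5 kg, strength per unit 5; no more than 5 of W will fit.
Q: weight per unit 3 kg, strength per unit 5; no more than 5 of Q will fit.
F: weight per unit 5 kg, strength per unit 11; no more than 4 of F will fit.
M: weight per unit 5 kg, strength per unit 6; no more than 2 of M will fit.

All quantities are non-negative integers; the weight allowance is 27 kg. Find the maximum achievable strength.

F has the best ratio (11/5); taking only F gives at most 4×11 = 44 (stopped by the supply cap of 4).
Mixing does better — 2×Q and 4×F: weight 26 ≤ 27, strength 2·5 + 4·11 = 54.

54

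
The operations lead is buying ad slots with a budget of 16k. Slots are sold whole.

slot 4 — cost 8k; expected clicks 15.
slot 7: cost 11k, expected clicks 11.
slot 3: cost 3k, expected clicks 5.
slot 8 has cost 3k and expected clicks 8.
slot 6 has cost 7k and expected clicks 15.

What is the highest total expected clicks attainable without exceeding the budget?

30

Take slot 4 and slot 6: cost 8 + 7 = 15 ≤ 16, expected clicks 15 + 15 = 30.
No other feasible combination does better.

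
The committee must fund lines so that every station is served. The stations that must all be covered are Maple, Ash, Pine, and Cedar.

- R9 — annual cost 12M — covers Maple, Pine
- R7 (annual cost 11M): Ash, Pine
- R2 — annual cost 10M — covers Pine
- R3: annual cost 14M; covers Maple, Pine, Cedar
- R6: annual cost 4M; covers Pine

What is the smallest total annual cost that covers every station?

This is a weighted set-cover instance.
The greedy cost-per-new-station heuristic would pick R6, R3, and R7 for 29, but a cheaper cover exists.
Choose R7 and R3: together they cover Maple, Ash, Pine, Cedar — every station.
Total annual cost: 11 + 14 = 25.
No cover costs less than 25.

25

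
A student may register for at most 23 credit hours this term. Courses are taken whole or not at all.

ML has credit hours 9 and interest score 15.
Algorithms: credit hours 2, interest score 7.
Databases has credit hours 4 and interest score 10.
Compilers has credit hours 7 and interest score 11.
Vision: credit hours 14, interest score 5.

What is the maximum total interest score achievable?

43

Allowing fractional choices, the relaxed optimum would be about 43.4, but courses are indivisible.
ML + Algorithms + Databases + Compilers: credit hours 9 + 2 + 4 + 7 = 22 ≤ 23, interest score 15 + 7 + 10 + 11 = 43.
ML + Databases + Compilers: credit hours 9 + 4 + 7 = 20 ≤ 23, interest score 15 + 10 + 11 = 36.
ML + Algorithms + Compilers: credit hours 9 + 2 + 7 = 18 ≤ 23, interest score 15 + 7 + 11 = 33.
Best is ML, Algorithms, Databases, and Compilers with total interest score 43.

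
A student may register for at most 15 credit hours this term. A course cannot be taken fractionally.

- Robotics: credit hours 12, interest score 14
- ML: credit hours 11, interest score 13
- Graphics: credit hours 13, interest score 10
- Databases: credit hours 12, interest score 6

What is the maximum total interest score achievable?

This is a 0-1 knapsack instance.
Robotics: credit hours 12 ≤ 15, interest score 14.
ML: credit hours 11 ≤ 15, interest score 13.
Best is Robotics with total interest score 14.

14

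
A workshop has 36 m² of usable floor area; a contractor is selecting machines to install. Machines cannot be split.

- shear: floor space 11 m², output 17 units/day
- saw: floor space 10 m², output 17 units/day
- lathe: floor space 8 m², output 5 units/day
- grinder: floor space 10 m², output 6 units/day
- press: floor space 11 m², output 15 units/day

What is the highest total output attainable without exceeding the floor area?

Take shear, saw, and press: floor space 11 + 10 + 11 = 32 ≤ 36, output 17 + 17 + 15 = 49.
No other feasible combination does better.

49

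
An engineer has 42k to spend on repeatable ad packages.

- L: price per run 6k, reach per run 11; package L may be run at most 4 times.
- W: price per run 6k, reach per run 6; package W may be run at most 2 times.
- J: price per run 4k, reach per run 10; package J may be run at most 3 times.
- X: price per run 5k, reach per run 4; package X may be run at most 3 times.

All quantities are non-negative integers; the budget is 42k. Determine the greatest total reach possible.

J has the best ratio (10/4); taking only J gives at most 3×10 = 30 (stopped by the supply cap of 3).
Mixing does better — 4×L, 1×W, and 3×J: price 42 ≤ 42, reach 4·11 + 1·6 + 3·10 = 80.

80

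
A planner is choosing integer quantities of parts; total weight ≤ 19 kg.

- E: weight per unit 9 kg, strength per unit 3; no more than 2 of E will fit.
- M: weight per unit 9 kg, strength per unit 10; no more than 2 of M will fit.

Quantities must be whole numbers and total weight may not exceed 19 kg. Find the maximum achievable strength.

M has the best ratio (10/9); taking only M gives at most 2×10 = 20 (stopped by the weight limit).
Optimal: 2×M: weight 18 ≤ 19, strength 2·10 = 20.

20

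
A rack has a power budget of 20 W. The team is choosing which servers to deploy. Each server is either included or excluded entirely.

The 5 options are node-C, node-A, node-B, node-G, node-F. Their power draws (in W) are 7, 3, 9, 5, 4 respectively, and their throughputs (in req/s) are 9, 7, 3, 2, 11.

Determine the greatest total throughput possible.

29

Allowing fractional choices, the relaxed optimum would be about 29.3, but servers are indivisible.
node-C + node-A + node-G + node-F: power draw 7 + 3 + 5 + 4 = 19 ≤ 20, throughput 9 + 7 + 2 + 11 = 29.
node-C + node-A + node-F: power draw 7 + 3 + 4 = 14 ≤ 20, throughput 9 + 7 + 11 = 27.
node-C + node-B + node-F: power draw 7 + 9 + 4 = 20 ≤ 20, throughput 9 + 3 + 11 = 23.
Best is node-C, node-A, node-G, and node-F with total throughput 29.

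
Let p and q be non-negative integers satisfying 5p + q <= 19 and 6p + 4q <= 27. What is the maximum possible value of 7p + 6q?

37

(p,q)=(1,5) is feasible, giving 37.
(p,q)=(0,6) is feasible, giving 36.
(p,q)=(1,4) is feasible, giving 31.
The best lattice point is (1,5), giving 37.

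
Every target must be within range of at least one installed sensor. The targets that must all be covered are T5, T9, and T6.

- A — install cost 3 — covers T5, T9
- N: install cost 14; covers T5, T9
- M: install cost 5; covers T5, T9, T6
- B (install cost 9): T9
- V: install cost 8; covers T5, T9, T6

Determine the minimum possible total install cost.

5

The greedy cost-per-new-target heuristic would pick A and M for 8, but a cheaper cover exists.
M alone covers T5, T9, T6 — every target.
Total install cost: 5.
No cover costs less than 5.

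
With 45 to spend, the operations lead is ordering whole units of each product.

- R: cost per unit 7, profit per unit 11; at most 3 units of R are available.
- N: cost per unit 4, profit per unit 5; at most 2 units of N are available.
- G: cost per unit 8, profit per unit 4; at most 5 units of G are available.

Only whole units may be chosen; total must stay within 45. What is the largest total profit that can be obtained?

51

R has the best ratio (11/7); taking only R gives at most 3×11 = 33 (stopped by the supply cap of 3).
Mixing does better — 3×R, 2×N, and 2×G: cost 45 ≤ 45, profit 3·11 + 2·5 + 2·4 = 51.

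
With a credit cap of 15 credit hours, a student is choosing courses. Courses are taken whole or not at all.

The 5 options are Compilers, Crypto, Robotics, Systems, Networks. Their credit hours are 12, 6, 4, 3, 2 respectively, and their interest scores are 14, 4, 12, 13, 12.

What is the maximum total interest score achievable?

41

This is an integer program with binary decision variables.
Allowing fractional choices, the relaxed optimum would be about 44.0, but courses are indivisible.
Crypto + Systems + Networks: credit hours 6 + 3 + 2 = 11 ≤ 15, interest score 4 + 13 + 12 = 29.
Robotics + Systems + Networks: credit hours 4 + 3 + 2 = 9 ≤ 15, interest score 12 + 13 + 12 = 37.
Crypto + Robotics + Systems + Networks: credit hours 6 + 4 + 3 + 2 = 15 ≤ 15, interest score 4 + 12 + 13 + 12 = 41.
Best is Crypto, Robotics, Systems, and Networks with total interest score 41.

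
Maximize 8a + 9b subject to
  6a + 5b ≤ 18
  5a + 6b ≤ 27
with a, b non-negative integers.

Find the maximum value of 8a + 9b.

27

(a,b)=(0,3): 6·0+5·3=15≤18, 5·0+6·3=18≤27, objective 27.
(a,b)=(1,2): 6·1+5·2=16≤18, 5·1+6·2=17≤27, objective 26.
(a,b)=(0,2): 6·0+5·2=10≤18, 5·0+6·2=12≤27, objective 18.
Maximum is 27 at (a,b)=(0,3).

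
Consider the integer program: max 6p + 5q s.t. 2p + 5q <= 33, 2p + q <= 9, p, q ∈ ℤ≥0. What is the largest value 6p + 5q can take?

(p,q)=(2,5): 2·2+5·5=29≤33, 2·2+1·5=9≤9, objective 37.
(p,q)=(1,6): 2·1+5·6=32≤33, 2·1+1·6=8≤9, objective 36.
(p,q)=(2,4): 2·2+5·4=24≤33, 2·2+1·4=8≤9, objective 32.
Maximum is 37 at (p,q)=(2,5).

37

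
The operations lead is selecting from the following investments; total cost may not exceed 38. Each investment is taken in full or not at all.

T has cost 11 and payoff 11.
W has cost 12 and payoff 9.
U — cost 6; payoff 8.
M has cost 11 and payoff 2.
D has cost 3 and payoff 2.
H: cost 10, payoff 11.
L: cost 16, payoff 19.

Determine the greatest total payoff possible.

This is an integer program with binary decision variables.
T + H + L: cost 11 + 10 + 16 = 37 ≤ 38, payoff 11 + 11 + 19 = 41.
T + U + D + L: cost 11 + 6 + 3 + 16 = 36 ≤ 38, payoff 11 + 8 + 2 + 19 = 40.
U + D + H + L: cost 6 + 3 + 10 + 16 = 35 ≤ 38, payoff 8 + 2 + 11 + 19 = 40.
Best is T, H, and L with total payoff 41.

41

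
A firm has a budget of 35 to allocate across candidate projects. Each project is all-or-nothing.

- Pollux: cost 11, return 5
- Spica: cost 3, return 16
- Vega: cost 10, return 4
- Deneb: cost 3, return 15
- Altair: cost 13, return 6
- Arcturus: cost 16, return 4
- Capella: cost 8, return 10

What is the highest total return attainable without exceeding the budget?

50

Allowing fractional choices, the relaxed optimum would be about 50.6, but projects are indivisible.
Pollux + Spica + Vega + Deneb + Capella: cost 11 + 3 + 10 + 3 + 8 = 35 ≤ 35, return 5 + 16 + 4 + 15 + 10 = 50.
Spica + Deneb + Altair + Capella: cost 3 + 3 + 13 + 8 = 27 ≤ 35, return 16 + 15 + 6 + 10 = 47.
Pollux + Spica + Deneb + Capella: cost 11 + 3 + 3 + 8 = 25 ≤ 35, return 5 + 16 + 15 + 10 = 46.
Best is Pollux, Spica, Vega, Deneb, and Capella with total return 50.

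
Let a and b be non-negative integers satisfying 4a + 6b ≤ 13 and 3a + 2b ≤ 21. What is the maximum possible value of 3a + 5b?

The continuous relaxation peaks at (0, 2.17) with value 10.83; rounding to a feasible lattice point costs some objective.
(a,b)=(0,2): 4·0+6·2=12≤13, 3·0+2·2=4≤21, objective 10.
(a,b)=(1,1): 4·1+6·1=10≤13, 3·1+2·1=5≤21, objective 8.
(a,b)=(0,1): 4·0+6·1=6≤13, 3·0+2·1=2≤21, objective 5.
Maximum is 10 at (a,b)=(0,2).

10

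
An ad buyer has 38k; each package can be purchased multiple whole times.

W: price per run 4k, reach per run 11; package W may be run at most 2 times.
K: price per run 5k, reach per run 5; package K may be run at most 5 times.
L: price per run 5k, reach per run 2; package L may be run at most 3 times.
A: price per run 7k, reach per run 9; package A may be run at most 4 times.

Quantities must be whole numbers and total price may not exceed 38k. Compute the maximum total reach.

W has the best ratio (11/4); taking only W gives at most 2×11 = 22 (stopped by the supply cap of 2).
Mixing does better — 2×W and 4×A: price 36 ≤ 38, reach 2·11 + 4·9 = 58.

58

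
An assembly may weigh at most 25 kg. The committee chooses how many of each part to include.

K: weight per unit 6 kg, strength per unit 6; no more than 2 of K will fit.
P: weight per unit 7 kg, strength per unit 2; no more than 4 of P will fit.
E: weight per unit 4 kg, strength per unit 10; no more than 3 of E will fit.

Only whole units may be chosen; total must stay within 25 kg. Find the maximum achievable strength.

42

This is a bounded integer knapsack.
E has the best ratio (10/4); taking only E gives at most 3×10 = 30 (stopped by the supply cap of 3).
Mixing does better — 2×K and 3×E: weight 24 ≤ 25, strength 2·6 + 3·10 = 42.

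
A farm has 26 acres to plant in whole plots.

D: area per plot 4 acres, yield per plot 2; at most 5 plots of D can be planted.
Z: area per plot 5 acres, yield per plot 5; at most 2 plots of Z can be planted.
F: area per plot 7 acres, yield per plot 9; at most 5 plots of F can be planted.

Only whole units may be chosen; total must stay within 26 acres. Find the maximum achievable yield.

Take 1×Z and 3×F: area 26 ≤ 26, yield 1·5 + 3·9 = 32.
No other integer combination yields more.

32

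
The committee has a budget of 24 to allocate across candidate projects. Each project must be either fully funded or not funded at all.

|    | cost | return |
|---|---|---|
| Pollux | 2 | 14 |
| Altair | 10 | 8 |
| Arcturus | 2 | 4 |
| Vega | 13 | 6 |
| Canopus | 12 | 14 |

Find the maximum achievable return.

36

Allowing fractional choices, the relaxed optimum would be about 38.4, but projects are indivisible.
Pollux + Altair + Canopus: cost 2 + 10 + 12 = 24 ≤ 24, return 14 + 8 + 14 = 36.
Pollux + Arcturus + Canopus: cost 2 + 2 + 12 = 16 ≤ 24, return 14 + 4 + 14 = 32.
Best is Pollux, Altair, and Canopus with total return 36.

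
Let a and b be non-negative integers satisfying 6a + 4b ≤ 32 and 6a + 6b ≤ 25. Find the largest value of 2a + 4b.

The continuous relaxation peaks at (0, 4.17) with value 16.67; rounding to a feasible lattice point costs some objective.
(a,b)=(0,4): 6·0+4·4=16≤32, 6·0+6·4=24≤25, objective 16.
(a,b)=(1,3): 6·1+4·3=18≤32, 6·1+6·3=24≤25, objective 14.
(a,b)=(0,3): 6·0+4·3=12≤32, 6·0+6·3=18≤25, objective 12.
Maximum is 16 at (a,b)=(0,4).

16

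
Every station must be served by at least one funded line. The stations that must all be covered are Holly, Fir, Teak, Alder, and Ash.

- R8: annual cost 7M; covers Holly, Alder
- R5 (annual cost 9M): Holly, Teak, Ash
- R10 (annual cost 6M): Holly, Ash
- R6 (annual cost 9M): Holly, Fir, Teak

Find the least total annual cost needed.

22

Choose R8, R10, and R6: together they cover Holly, Fir, Teak, Alder, Ash — every station.
Total annual cost: 7 + 6 + 9 = 22.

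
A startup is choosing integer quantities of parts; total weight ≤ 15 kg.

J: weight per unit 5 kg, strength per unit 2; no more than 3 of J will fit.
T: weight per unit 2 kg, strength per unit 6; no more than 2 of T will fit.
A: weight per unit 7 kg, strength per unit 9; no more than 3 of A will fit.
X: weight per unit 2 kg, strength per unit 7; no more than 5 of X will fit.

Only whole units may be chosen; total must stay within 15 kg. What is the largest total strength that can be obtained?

Take 2×T and 5×X: weight 14 ≤ 15, strength 2·6 + 5·7 = 47.
X has the best ratio (7/2) and is taken to its limit of 5; remaining capacity is filled optimally with the others.

47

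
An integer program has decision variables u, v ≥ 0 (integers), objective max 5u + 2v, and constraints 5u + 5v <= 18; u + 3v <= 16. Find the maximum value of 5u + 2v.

The continuous relaxation peaks at (3.6, 0) with value 18.00; rounding to a feasible lattice point costs some objective.
(u,v)=(3,0) is feasible, giving 15.
(u,v)=(2,1) is feasible, giving 12.
The best lattice point is (3,0), giving 15.

15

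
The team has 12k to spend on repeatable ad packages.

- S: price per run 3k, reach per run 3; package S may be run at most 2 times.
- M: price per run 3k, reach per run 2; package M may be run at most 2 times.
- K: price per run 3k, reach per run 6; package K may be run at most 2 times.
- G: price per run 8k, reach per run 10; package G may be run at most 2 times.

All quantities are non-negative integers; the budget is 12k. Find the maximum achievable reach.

18

K has the best ratio (6/3); taking only K gives at most 2×6 = 12 (stopped by the supply cap of 2).
Mixing does better — 2×S and 2×K: price 12 ≤ 12, reach 2·3 + 2·6 = 18.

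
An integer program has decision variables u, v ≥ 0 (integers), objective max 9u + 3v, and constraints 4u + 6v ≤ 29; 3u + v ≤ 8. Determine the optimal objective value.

(u,v)=(2,2): 4·2+6·2=20≤29, 3·2+1·2=8≤8, objective 24.
(u,v)=(2,1): 4·2+6·1=14≤29, 3·2+1·1=7≤8, objective 21.
(u,v)=(1,3): 4·1+6·3=22≤29, 3·1+1·3=6≤8, objective 18.
Maximum is 24 at (u,v)=(2,2).

24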